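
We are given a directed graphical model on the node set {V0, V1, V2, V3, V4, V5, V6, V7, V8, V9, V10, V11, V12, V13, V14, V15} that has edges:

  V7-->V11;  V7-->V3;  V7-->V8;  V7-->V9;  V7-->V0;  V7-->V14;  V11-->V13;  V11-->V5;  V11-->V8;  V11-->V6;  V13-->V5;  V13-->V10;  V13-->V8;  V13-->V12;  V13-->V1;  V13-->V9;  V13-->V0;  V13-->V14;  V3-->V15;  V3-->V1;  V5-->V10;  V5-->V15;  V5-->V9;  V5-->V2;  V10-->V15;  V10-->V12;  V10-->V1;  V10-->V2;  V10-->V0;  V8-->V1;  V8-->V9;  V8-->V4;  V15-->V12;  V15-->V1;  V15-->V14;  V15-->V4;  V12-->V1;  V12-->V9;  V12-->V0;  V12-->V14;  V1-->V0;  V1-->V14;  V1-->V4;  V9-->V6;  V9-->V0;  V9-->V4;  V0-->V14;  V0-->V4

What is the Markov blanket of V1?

{V0, V3, V4, V7, V8, V9, V10, V12, V13, V14, V15}

Parents of V1: V3, V8, V10, V12, V13, V15.
V1's children: V0, V4, V14.
Co-parents of V1 (other parents of its children):
  V0's other parents are V7, V9, V10, V12, V13.
  V14 also has parents V0, V7, V12, V13, V15.
  parents(V4) \ {V1} = {V0, V8, V9, V15}.
So the Markov blanket of V1 is {V0, V3, V4, V7, V8, V9, V10, V12, V13, V14, V15}.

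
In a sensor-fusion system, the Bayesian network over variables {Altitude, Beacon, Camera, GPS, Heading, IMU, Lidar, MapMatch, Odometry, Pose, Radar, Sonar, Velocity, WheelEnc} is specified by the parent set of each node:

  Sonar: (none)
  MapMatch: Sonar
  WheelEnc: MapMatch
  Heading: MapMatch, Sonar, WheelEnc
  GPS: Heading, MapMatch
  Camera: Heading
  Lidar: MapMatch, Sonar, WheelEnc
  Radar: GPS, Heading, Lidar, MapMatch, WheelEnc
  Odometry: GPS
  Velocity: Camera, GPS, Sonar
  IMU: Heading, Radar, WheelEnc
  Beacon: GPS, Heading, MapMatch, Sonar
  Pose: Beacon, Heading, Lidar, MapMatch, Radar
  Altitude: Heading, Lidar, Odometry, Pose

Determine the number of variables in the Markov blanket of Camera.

4

Camera's parents: Heading.
Camera's children: Velocity.
Co-parents of Camera (other parents of its children):
  parents(Velocity) \ {Camera} = {GPS, Sonar}.
MB(Camera) = {GPS, Heading, Sonar, Velocity}, which has 4 nodes.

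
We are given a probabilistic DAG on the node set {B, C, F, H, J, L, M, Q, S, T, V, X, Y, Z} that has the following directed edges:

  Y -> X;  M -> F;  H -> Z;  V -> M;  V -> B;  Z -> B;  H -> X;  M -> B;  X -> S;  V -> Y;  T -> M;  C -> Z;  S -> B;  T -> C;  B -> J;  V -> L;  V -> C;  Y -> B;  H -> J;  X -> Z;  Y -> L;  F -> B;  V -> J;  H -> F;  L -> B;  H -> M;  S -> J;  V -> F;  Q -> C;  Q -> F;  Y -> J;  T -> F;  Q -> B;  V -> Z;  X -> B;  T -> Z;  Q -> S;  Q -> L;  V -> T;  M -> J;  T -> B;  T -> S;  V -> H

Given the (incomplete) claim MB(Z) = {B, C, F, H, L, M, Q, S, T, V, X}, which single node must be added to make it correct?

Y

A node's Markov blanket = Pa ∪ Ch ∪ (parents of Ch other than the node itself).
Z's children: B.
Pa(Z) = {C, H, T, V, X}.
Co-parents of Z (other parents of its children):
  parents(B) \ {Z} = {F, L, M, Q, S, T, V, X, Y}.
MB(Z) = {B, C, F, H, L, M, Q, S, T, V, X, Y}.
Comparing with the claimed set, Y is missing.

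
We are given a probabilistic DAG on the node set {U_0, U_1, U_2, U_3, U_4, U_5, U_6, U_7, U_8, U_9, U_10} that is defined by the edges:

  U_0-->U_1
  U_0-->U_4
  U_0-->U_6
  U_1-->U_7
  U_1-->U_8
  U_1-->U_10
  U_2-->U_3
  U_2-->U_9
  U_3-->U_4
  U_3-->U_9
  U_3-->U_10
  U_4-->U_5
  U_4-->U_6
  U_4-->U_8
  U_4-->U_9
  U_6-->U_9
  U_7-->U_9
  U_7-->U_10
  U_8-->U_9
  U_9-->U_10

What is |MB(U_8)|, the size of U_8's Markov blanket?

7

Parents of U_8: U_1, U_4.
U_8 has child U_9.
For each child, the remaining parents (spouses of U_8):
  U_9: U_2, U_3, U_4, U_6, U_7
MB(U_8) = {U_1, U_2, U_3, U_4, U_6, U_7, U_9}, which has 7 nodes.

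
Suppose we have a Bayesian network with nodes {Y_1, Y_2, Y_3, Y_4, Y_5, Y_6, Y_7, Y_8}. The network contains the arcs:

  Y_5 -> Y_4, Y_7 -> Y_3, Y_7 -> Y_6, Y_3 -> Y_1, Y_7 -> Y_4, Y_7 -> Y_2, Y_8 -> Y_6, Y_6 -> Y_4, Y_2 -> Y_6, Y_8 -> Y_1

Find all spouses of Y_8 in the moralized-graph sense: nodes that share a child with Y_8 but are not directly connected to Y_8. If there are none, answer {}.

Children of Y_8: Y_1, Y_6.
  Y_1: Y_3
  Y_6: Y_2, Y_7
Excluding nodes already adjacent to Y_8 (Y_1, Y_6), the co-parent-only contribution is {Y_2, Y_3, Y_7}.

{Y_2, Y_3, Y_7}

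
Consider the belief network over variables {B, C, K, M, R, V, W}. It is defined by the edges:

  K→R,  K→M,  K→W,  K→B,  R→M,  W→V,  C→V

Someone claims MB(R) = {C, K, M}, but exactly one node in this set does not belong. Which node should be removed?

The Markov blanket of a node is its parents, its children, and the other parents of its children.
Parents of R: K.
R has child M.
Parents of each child, excluding R:
  M's other parent is K.
MB(R) = {K, M}.
C is neither a parent, child, nor co-parent of R, so it does not belong.

C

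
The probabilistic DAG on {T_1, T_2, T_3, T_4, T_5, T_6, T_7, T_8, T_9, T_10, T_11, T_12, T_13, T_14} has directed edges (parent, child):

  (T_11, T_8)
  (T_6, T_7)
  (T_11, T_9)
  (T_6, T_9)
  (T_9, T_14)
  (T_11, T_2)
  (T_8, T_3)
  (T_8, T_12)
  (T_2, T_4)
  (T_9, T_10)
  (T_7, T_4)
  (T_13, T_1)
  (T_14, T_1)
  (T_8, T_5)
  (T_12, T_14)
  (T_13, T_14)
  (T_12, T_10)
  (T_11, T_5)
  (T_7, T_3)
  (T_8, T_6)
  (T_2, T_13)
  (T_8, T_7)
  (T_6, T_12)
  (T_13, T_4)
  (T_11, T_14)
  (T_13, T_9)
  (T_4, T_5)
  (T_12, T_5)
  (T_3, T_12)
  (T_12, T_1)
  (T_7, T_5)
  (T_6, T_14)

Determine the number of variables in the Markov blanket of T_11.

10

A node's Markov blanket = Pa ∪ Ch ∪ (parents of Ch other than the node itself).
Parents of T_11: none.
T_11 has children T_2, T_5, T_8, T_9, T_14.
Other parents of T_11's children:
  T_8: no additional parents.
  T_2: no additional parents.
  T_9's other parents are T_6, T_13.
  T_14 also has parents T_6, T_9, T_12, T_13.
  T_5's other parents are T_4, T_7, T_8, T_12.
MB(T_11) = {T_2, T_4, T_5, T_6, T_7, T_8, T_9, T_12, T_13, T_14}, which has 10 nodes.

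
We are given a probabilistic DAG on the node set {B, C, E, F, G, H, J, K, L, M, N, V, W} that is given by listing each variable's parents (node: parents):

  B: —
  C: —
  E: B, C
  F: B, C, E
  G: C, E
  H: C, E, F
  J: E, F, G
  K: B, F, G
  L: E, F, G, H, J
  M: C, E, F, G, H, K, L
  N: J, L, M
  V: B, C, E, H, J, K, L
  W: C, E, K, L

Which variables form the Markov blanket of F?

Recall MB(v) = parents ∪ children ∪ spouses, where spouses are the other parents of v's children.
F's children: H, J, K, L, M.
Parents of F: B, C, E.
Parents of each child, excluding F:
  H's other parents are C, E.
  parents(J) \ {F} = {E, G}.
  K also has parents B, G.
  parents(L) \ {F} = {E, G, H, J}.
  parents(M) \ {F} = {C, E, G, H, K, L}.
MB(F) = {B, C, E, G, H, J, K, L, M}.

{B, C, E, G, H, J, K, L, M}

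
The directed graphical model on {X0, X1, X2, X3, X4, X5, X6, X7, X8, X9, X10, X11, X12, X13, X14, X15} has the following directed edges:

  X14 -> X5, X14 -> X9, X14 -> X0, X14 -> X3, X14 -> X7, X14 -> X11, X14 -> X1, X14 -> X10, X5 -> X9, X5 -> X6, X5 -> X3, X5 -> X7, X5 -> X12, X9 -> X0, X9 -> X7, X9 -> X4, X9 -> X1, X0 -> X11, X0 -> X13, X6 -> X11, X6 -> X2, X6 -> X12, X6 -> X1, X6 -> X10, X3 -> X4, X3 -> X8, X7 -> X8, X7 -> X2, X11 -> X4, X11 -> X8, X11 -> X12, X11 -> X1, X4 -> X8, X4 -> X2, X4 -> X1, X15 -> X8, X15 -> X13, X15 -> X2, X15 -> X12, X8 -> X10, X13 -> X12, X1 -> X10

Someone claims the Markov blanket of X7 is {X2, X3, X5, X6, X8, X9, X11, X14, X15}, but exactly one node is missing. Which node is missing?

X7's children: X2, X8.
Pa(X7) = {X5, X9, X14}.
Co-parents of X7 (other parents of its children):
  X8 also has parents X3, X4, X11, X15.
  parents(X2) \ {X7} = {X4, X6, X15}.
MB(X7) = {X2, X3, X4, X5, X6, X8, X9, X11, X14, X15}.
Comparing with the claimed set, X4 is missing.

X4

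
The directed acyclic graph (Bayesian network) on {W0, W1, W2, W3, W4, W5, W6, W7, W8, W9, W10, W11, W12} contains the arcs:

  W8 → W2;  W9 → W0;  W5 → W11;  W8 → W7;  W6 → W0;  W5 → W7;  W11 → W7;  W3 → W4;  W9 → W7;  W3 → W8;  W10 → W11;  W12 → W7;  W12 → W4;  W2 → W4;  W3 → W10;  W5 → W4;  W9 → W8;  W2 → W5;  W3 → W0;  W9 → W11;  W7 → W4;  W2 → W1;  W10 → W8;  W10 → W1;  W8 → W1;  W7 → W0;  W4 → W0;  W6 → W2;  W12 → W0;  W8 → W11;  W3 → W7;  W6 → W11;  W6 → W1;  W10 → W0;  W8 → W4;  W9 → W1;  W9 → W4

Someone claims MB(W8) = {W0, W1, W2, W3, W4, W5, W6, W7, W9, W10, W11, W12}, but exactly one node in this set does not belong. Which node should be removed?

W0

Pa(W8) = {W3, W9, W10}.
Ch(W8) = {W1, W2, W4, W7, W11}.
For each child, the remaining parents (spouses of W8):
  parents(W2) \ {W8} = {W6}.
  W11's other parents are W5, W6, W9, W10.
  parents(W1) \ {W8} = {W2, W6, W9, W10}.
  parents(W7) \ {W8} = {W3, W5, W9, W11, W12}.
  parents(W4) \ {W8} = {W2, W3, W5, W7, W9, W12}.
MB(W8) = {W1, W2, W3, W4, W5, W6, W7, W9, W10, W11, W12}.
W0 is neither a parent, child, nor co-parent of W8, so it does not belong.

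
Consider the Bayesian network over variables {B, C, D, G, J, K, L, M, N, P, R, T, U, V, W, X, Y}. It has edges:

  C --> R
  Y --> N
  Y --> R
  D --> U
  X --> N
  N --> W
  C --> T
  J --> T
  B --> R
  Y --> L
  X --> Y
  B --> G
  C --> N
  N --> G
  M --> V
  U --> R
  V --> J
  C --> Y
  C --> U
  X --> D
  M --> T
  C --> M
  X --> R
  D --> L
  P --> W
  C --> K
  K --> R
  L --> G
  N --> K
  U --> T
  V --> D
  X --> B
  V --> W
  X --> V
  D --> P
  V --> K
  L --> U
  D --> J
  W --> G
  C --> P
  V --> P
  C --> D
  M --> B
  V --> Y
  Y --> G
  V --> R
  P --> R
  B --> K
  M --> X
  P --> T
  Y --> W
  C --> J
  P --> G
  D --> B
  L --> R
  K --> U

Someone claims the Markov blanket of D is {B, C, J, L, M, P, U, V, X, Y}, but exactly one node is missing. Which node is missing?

K

Ch(D) = {B, J, L, P, U}.
Pa(D) = {C, V, X}.
For each child, the remaining parents (spouses of D):
  parents(P) \ {D} = {C, V}.
  J's other parents are C, V.
  B's other parents are M, X.
  parents(L) \ {D} = {Y}.
  U also has parents C, K, L.
MB(D) = {B, C, J, K, L, M, P, U, V, X, Y}.
Comparing with the claimed set, K is missing.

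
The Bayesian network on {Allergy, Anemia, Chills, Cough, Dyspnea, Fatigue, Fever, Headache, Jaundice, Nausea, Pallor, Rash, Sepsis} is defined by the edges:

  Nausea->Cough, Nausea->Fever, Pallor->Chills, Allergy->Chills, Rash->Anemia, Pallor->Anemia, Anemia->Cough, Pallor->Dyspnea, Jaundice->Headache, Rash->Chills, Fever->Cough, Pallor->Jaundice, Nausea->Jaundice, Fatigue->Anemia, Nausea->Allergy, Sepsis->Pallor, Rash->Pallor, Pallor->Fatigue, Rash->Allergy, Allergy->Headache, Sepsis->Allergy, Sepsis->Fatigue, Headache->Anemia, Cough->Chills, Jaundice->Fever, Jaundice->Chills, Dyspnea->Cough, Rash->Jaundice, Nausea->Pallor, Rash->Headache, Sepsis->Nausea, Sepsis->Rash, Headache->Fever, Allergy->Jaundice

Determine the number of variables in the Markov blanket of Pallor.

Pa(Pallor) = {Nausea, Rash, Sepsis}.
Pallor's children: Anemia, Chills, Dyspnea, Fatigue, Jaundice.
For each child, the remaining parents (spouses of Pallor):
  parents(Fatigue) \ {Pallor} = {Sepsis}.
  Dyspnea: no additional parents.
  parents(Jaundice) \ {Pallor} = {Allergy, Nausea, Rash}.
  parents(Anemia) \ {Pallor} = {Fatigue, Headache, Rash}.
  Chills's other parents are Allergy, Cough, Jaundice, Rash.
MB(Pallor) = {Allergy, Anemia, Chills, Cough, Dyspnea, Fatigue, Headache, Jaundice, Nausea, Rash, Sepsis}, which has 11 nodes.

11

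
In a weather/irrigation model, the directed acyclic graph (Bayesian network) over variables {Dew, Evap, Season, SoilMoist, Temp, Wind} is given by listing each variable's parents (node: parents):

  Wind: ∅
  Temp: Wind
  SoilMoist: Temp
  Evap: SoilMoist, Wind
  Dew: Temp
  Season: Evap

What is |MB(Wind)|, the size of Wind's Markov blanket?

A node's Markov blanket = Pa ∪ Ch ∪ (parents of Ch other than the node itself).
Wind's parents: none.
Wind has children Evap, Temp.
Other parents of Wind's children:
  Temp has no other parent.
  parents(Evap) \ {Wind} = {SoilMoist}.
MB(Wind) = {Evap, SoilMoist, Temp}, which has 3 nodes.

3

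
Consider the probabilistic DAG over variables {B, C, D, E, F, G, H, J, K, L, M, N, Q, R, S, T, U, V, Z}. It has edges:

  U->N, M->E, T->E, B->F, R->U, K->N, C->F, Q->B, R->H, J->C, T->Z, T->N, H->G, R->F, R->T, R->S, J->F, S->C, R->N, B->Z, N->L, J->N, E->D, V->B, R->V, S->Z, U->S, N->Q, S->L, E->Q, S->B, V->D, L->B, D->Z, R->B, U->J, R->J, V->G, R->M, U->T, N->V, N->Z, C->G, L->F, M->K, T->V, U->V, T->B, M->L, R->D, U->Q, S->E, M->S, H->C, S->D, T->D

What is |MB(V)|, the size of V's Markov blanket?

13

By definition, MB(V) is built from V's parents, V's children, and the co-parents of V.
Parents of V: N, R, T, U.
V's children: B, D, G.
Co-parents of V (other parents of its children):
  B's other parents are L, Q, R, S, T.
  D also has parents E, R, S, T.
  G also has parents C, H.
MB(V) = {B, C, D, E, G, H, L, N, Q, R, S, T, U}, which has 13 nodes.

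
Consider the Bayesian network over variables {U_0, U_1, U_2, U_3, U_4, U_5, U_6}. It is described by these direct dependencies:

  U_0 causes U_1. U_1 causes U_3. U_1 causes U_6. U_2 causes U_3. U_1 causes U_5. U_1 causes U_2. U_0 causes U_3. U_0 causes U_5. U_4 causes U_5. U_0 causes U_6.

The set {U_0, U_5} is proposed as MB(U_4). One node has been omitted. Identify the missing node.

By definition, MB(U_4) is built from U_4's parents, U_4's children, and the co-parents of U_4.
Ch(U_4) = {U_5}.
U_4's parents: none.
Co-parents of U_4 (other parents of its children):
  U_5 also has parents U_0, U_1.
MB(U_4) = {U_0, U_1, U_5}.
Comparing with the claimed set, U_1 is missing.

U_1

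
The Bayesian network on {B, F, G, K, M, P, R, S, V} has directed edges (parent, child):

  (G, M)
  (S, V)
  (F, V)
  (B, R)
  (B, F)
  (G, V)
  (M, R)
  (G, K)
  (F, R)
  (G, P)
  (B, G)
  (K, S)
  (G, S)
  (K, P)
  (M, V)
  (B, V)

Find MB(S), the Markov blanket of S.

{B, F, G, K, M, V}

By definition, MB(S) is built from S's parents, S's children, and the co-parents of S.
Parents of S: G, K.
Ch(S) = {V}.
Parents of each child, excluding S:
  parents(V) \ {S} = {B, F, G, M}.
Taking the union gives {B, F, G, K, M, V}.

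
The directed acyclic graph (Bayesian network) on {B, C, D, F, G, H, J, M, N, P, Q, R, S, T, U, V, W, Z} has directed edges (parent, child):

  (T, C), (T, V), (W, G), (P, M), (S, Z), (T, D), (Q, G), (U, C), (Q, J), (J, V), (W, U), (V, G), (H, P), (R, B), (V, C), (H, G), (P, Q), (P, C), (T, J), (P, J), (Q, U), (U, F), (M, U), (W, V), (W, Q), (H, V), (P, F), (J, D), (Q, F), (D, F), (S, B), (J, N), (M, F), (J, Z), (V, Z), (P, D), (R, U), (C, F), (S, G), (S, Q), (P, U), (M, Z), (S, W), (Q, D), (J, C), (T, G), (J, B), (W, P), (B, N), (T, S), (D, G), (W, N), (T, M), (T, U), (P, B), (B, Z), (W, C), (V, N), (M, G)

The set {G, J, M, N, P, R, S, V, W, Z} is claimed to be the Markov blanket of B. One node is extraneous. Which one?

G

The Markov blanket of a node is its parents, its children, and the other parents of its children.
Pa(B) = {J, P, R, S}.
B's children: N, Z.
For each child, the remaining parents (spouses of B):
  parents(N) \ {B} = {J, V, W}.
  Z's other parents are J, M, S, V.
MB(B) = {J, M, N, P, R, S, V, W, Z}.
G is neither a parent, child, nor co-parent of B, so it does not belong.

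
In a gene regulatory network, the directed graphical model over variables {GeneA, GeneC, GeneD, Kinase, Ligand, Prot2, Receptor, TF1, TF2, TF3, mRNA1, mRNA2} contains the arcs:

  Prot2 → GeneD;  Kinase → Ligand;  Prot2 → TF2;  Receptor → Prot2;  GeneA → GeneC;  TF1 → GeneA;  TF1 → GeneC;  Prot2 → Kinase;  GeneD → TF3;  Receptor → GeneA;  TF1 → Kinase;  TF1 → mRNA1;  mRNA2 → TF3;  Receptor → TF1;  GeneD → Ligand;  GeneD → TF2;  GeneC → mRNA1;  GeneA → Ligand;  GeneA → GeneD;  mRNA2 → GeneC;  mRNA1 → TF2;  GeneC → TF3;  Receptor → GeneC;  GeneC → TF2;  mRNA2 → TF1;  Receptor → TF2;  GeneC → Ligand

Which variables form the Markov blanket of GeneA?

By definition, MB(GeneA) is built from GeneA's parents, GeneA's children, and the co-parents of GeneA.
Parents of GeneA: Receptor, TF1.
Ch(GeneA) = {GeneC, GeneD, Ligand}.
Co-parents of GeneA (other parents of its children):
  GeneD's other parent is Prot2.
  parents(GeneC) \ {GeneA} = {Receptor, TF1, mRNA2}.
  parents(Ligand) \ {GeneA} = {GeneC, GeneD, Kinase}.
Taking the union gives {GeneC, GeneD, Kinase, Ligand, Prot2, Receptor, TF1, mRNA2}.

{GeneC, GeneD, Kinase, Ligand, Prot2, Receptor, TF1, mRNA2}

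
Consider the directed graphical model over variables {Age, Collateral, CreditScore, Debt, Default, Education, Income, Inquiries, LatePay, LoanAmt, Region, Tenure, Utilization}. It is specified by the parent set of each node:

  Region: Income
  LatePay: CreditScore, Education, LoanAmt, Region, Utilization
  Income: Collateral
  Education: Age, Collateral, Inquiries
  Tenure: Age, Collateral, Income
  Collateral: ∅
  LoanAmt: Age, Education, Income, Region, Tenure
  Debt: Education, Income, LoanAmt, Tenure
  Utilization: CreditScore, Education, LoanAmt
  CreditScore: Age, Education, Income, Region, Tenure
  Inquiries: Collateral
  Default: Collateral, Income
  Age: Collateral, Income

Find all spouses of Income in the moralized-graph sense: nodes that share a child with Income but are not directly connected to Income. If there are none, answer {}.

{Education}

Children of Income: Age, CreditScore, Debt, Default, LoanAmt, Region, Tenure.
  Age also has parent Collateral.
  parents(Default) \ {Income} = {Collateral}.
  Tenure also has parents Age, Collateral.
  Region: no additional parents.
  parents(LoanAmt) \ {Income} = {Age, Education, Region, Tenure}.
  CreditScore also has parents Age, Education, Region, Tenure.
  Debt also has parents Education, LoanAmt, Tenure.
Excluding nodes already adjacent to Income (Age, Collateral, CreditScore, Debt, Default, LoanAmt, Region, Tenure), the co-parent-only contribution is {Education}.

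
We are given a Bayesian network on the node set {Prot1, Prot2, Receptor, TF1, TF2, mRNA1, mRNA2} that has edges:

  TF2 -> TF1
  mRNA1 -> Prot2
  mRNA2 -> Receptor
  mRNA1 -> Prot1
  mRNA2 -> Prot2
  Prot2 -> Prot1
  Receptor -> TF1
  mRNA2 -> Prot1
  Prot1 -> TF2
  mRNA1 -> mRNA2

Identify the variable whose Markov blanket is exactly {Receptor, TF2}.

The target node must have every member of {Receptor, TF2} as a parent, child, or co-parent, and no others.
Parents of TF1: Receptor, TF2; children: none; co-parents: none.
These exactly cover the given set, so the node is TF1.

TF1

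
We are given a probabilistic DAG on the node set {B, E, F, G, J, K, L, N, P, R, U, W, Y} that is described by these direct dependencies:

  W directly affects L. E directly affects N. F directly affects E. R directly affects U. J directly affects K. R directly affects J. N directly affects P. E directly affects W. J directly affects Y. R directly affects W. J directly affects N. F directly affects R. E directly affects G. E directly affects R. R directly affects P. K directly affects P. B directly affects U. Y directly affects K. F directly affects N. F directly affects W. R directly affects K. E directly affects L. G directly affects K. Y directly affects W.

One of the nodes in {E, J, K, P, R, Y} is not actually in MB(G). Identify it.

P

Pa(G) = {E}.
G's children: K.
Parents of each child, excluding G:
  K also has parents J, R, Y.
MB(G) = {E, J, K, R, Y}.
P is neither a parent, child, nor co-parent of G, so it does not belong.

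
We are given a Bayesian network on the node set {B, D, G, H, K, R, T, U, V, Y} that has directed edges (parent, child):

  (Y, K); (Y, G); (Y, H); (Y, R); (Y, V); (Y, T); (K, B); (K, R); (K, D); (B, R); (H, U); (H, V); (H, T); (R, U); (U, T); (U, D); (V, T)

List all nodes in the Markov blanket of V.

A node's Markov blanket = Pa ∪ Ch ∪ (parents of Ch other than the node itself).
V's parents: H, Y.
Ch(V) = {T}.
For each child, the remaining parents (spouses of V):
  T also has parents H, U, Y.
Taking the union gives {H, T, U, Y}.

{H, T, U, Y}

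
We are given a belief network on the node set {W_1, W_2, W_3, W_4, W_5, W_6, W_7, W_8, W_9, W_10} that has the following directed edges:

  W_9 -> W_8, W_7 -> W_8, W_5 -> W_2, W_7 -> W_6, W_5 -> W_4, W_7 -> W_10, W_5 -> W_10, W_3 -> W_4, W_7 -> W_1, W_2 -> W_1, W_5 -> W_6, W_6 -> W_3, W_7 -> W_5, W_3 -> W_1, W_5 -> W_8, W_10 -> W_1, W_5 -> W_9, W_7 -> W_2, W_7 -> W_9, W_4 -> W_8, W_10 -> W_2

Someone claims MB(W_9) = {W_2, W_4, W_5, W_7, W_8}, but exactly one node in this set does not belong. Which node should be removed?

W_9's parents: W_5, W_7.
W_9's children: W_8.
For each child, the remaining parents (spouses of W_9):
  W_8 also has parents W_4, W_5, W_7.
MB(W_9) = {W_4, W_5, W_7, W_8}.
W_2 is neither a parent, child, nor co-parent of W_9, so it does not belong.

W_2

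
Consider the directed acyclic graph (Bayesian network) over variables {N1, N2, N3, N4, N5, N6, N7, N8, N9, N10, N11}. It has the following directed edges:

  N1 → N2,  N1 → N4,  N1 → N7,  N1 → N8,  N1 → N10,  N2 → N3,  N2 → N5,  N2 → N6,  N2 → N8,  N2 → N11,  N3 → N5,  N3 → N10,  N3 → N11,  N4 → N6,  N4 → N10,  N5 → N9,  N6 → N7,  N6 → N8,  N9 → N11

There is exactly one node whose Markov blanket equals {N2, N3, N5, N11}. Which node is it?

N9

The target node must have every member of {N2, N3, N5, N11} as a parent, child, or co-parent, and no others.
Parents of N9: N5; children: N11; co-parents: N2, N3.
These exactly cover the given set, so the node is N9.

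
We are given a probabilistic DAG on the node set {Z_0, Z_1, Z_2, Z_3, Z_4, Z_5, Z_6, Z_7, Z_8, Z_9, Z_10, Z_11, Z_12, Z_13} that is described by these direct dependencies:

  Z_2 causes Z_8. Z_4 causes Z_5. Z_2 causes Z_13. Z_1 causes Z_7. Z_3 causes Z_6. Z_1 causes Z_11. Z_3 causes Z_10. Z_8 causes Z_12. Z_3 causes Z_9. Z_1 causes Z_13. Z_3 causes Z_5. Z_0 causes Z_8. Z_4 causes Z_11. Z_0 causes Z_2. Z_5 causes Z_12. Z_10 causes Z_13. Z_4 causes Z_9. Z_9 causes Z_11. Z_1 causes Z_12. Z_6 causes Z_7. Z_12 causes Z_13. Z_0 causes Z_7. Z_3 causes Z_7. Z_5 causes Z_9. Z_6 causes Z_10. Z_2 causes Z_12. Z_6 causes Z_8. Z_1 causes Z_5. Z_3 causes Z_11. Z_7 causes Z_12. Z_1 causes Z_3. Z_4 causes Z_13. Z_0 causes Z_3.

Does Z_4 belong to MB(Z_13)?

Yes

Z_4 is a parent of Z_13.
So Z_4 ∈ MB(Z_13).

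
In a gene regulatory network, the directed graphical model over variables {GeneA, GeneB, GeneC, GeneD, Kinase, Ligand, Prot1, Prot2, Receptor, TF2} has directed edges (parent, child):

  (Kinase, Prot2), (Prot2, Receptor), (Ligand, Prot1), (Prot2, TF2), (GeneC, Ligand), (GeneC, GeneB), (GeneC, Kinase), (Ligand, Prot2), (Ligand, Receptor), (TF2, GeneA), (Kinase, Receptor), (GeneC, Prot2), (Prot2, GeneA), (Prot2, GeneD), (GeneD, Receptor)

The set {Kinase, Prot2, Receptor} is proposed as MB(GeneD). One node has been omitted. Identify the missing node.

Ligand

By definition, MB(GeneD) is built from GeneD's parents, GeneD's children, and the co-parents of GeneD.
Ch(GeneD) = {Receptor}.
GeneD's parents: Prot2.
Co-parents of GeneD (other parents of its children):
  parents(Receptor) \ {GeneD} = {Kinase, Ligand, Prot2}.
MB(GeneD) = {Kinase, Ligand, Prot2, Receptor}.
Comparing with the claimed set, Ligand is missing.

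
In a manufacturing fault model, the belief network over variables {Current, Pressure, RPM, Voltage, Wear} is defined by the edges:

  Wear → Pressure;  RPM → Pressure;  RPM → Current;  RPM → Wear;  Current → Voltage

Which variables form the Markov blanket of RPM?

The Markov blanket of a node is its parents, its children, and the other parents of its children.
RPM's parents: none.
Ch(RPM) = {Current, Pressure, Wear}.
Other parents of RPM's children:
  Wear: —
  Current: —
  Pressure: Wear
MB(RPM) = {Current, Pressure, Wear}.

{Current, Pressure, Wear}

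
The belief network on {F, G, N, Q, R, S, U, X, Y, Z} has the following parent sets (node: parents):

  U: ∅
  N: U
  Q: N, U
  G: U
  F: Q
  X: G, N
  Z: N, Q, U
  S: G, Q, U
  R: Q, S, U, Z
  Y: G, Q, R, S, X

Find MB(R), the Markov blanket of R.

By definition, MB(R) is built from R's parents, R's children, and the co-parents of R.
Parents of R: Q, S, U, Z.
Children of R: Y.
For each child, the remaining parents (spouses of R):
  Y also has parents G, Q, S, X.
MB(R) = {G, Q, S, U, X, Y, Z}.

{G, Q, S, U, X, Y, Z}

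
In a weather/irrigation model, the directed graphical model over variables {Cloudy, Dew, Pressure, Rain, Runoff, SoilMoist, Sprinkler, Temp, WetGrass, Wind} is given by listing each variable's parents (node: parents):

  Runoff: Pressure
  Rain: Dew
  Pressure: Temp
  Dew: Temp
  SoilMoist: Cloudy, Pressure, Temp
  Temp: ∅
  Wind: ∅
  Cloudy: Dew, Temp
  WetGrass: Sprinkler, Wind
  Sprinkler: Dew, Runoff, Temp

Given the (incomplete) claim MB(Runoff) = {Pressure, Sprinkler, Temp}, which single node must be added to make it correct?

Pa(Runoff) = {Pressure}.
Children of Runoff: Sprinkler.
For each child, the remaining parents (spouses of Runoff):
  Sprinkler: Dew, Temp
MB(Runoff) = {Dew, Pressure, Sprinkler, Temp}.
Comparing with the claimed set, Dew is missing.

Dew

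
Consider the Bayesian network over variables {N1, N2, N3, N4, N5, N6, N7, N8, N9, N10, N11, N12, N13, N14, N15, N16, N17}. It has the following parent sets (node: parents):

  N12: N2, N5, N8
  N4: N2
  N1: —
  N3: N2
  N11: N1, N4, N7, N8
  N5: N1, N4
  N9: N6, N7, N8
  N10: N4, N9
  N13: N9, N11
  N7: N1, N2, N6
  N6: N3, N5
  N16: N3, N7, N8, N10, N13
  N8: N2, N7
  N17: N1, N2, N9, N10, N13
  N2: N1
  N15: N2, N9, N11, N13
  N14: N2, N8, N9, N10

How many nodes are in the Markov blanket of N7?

11

N7 has parents N1, N2, N6.
N7 has children N8, N9, N11, N16.
Other parents of N7's children:
  N8: N2
  N9: N6, N8
  N11: N1, N4, N8
  N16: N3, N8, N10, N13
MB(N7) = {N1, N2, N3, N4, N6, N8, N9, N10, N11, N13, N16}, which has 11 nodes.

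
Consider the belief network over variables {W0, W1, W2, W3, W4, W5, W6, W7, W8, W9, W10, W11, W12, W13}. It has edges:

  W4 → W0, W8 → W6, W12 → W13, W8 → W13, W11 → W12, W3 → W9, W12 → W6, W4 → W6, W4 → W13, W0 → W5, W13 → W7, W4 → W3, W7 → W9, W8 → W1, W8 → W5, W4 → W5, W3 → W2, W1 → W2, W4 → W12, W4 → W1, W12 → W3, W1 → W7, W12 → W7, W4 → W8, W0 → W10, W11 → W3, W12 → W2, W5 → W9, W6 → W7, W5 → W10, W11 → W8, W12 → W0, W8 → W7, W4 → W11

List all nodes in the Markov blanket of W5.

Parents of W5: W0, W4, W8.
Ch(W5) = {W9, W10}.
For each child, the remaining parents (spouses of W5):
  parents(W9) \ {W5} = {W3, W7}.
  W10 also has parent W0.
MB(W5) = {W0, W3, W4, W7, W8, W9, W10}.

{W0, W3, W4, W7, W8, W9, W10}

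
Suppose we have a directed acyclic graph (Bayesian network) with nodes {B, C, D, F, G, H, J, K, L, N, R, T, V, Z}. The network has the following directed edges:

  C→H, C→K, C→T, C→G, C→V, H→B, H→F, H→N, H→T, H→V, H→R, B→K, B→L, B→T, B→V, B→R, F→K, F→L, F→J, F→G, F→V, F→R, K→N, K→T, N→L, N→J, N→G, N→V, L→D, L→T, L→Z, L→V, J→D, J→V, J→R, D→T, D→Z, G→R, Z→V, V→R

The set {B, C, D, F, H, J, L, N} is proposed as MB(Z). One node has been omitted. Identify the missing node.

V

Z has parents D, L.
Z's children: V.
For each child, the remaining parents (spouses of Z):
  parents(V) \ {Z} = {B, C, F, H, J, L, N}.
MB(Z) = {B, C, D, F, H, J, L, N, V}.
Comparing with the claimed set, V is missing.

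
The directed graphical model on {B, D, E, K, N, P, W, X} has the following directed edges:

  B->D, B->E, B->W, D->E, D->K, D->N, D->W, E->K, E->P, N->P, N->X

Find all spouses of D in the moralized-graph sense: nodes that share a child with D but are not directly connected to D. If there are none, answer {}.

Children of D: E, K, N, W.
  parents(E) \ {D} = {B}.
  parents(K) \ {D} = {E}.
  N: no additional parents.
  W's other parent is B.
Excluding nodes already adjacent to D (B, E, K, N, W), the co-parent-only contribution is {}.

{}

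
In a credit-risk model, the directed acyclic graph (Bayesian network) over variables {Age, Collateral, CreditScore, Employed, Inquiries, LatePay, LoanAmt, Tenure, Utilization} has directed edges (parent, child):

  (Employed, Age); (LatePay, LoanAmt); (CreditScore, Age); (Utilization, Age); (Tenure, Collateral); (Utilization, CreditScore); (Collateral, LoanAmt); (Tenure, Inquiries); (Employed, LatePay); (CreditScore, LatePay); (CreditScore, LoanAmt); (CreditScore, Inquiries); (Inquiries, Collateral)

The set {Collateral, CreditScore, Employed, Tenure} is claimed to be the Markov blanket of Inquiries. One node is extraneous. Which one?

The Markov blanket of a node is its parents, its children, and the other parents of its children.
Children of Inquiries: Collateral.
Inquiries has parents CreditScore, Tenure.
For each child, the remaining parents (spouses of Inquiries):
  Collateral: Tenure
MB(Inquiries) = {Collateral, CreditScore, Tenure}.
Employed is neither a parent, child, nor co-parent of Inquiries, so it does not belong.

Employed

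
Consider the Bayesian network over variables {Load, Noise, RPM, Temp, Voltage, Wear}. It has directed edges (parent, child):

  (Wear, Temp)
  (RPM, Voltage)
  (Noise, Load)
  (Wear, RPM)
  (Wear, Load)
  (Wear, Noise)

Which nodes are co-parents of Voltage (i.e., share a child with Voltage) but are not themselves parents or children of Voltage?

Voltage has no children, so it has no co-parents. The set is empty.

{}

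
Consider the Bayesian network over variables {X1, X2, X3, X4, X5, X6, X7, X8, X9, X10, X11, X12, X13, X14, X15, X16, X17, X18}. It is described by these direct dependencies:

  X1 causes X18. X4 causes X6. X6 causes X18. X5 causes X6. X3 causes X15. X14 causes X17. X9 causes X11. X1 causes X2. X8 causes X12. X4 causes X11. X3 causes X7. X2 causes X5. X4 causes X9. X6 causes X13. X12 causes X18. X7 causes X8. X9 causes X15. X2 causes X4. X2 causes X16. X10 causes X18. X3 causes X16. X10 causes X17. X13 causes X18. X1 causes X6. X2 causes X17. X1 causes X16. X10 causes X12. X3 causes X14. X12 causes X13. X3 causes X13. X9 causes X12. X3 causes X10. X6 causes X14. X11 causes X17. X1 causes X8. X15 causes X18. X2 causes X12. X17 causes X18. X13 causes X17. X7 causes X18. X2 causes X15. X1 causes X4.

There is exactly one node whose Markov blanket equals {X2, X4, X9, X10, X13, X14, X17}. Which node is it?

The target node must have every member of {X2, X4, X9, X10, X13, X14, X17} as a parent, child, or co-parent, and no others.
Parents of X11: X4, X9; children: X17; co-parents: X2, X10, X13, X14.
These exactly cover the given set, so the node is X11.

X11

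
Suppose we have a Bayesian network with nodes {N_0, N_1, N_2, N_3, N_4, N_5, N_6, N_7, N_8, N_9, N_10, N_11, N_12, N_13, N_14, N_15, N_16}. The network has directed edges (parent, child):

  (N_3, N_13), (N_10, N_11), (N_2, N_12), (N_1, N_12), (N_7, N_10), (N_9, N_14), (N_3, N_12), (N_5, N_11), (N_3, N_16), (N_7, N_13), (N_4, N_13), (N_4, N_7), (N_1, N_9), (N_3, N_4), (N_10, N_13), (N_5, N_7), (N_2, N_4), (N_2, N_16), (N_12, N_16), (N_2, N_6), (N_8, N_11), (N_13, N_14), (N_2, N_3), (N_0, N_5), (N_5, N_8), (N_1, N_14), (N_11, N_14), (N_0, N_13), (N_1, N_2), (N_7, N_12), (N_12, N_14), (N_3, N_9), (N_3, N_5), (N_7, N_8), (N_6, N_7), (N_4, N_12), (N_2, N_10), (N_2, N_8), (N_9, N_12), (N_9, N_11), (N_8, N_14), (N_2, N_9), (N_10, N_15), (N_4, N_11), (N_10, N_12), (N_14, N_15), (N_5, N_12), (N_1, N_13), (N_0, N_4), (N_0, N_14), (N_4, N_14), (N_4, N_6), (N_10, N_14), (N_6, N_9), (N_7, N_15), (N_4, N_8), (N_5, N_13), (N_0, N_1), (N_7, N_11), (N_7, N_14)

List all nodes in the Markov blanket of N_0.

{N_1, N_2, N_3, N_4, N_5, N_7, N_8, N_9, N_10, N_11, N_12, N_13, N_14}

A node's Markov blanket = Pa ∪ Ch ∪ (parents of Ch other than the node itself).
N_0 has children N_1, N_4, N_5, N_13, N_14.
Parents of N_0: none.
Parents of each child, excluding N_0:
  N_1 has no other parent.
  N_4 also has parents N_2, N_3.
  N_5 also has parent N_3.
  parents(N_13) \ {N_0} = {N_1, N_3, N_4, N_5, N_7, N_10}.
  parents(N_14) \ {N_0} = {N_1, N_4, N_7, N_8, N_9, N_10, N_11, N_12, N_13}.
Taking the union gives {N_1, N_2, N_3, N_4, N_5, N_7, N_8, N_9, N_10, N_11, N_12, N_13, N_14}.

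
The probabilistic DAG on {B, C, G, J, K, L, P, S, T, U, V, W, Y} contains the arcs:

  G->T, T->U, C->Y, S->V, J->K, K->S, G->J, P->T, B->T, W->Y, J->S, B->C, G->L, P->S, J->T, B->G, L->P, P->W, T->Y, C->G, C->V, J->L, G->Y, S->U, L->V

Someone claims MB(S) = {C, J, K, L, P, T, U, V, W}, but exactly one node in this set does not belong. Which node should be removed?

By definition, MB(S) is built from S's parents, S's children, and the co-parents of S.
Pa(S) = {J, K, P}.
S's children: U, V.
Parents of each child, excluding S:
  U: T
  V: C, L
MB(S) = {C, J, K, L, P, T, U, V}.
W is neither a parent, child, nor co-parent of S, so it does not belong.

W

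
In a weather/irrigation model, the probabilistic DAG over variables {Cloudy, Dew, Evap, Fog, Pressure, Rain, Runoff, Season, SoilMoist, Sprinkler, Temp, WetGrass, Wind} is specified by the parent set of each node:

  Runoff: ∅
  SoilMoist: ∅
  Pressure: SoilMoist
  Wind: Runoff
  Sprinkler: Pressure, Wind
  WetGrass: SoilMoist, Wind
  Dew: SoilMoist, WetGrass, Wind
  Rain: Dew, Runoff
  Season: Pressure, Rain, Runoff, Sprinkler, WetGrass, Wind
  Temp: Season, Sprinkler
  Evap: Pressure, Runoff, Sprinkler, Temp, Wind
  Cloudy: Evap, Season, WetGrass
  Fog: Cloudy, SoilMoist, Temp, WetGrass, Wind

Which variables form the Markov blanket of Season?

Recall MB(v) = parents ∪ children ∪ spouses, where spouses are the other parents of v's children.
Season's parents: Pressure, Rain, Runoff, Sprinkler, WetGrass, Wind.
Ch(Season) = {Cloudy, Temp}.
For each child, the remaining parents (spouses of Season):
  parents(Temp) \ {Season} = {Sprinkler}.
  parents(Cloudy) \ {Season} = {Evap, WetGrass}.
So the Markov blanket of Season is {Cloudy, Evap, Pressure, Rain, Runoff, Sprinkler, Temp, WetGrass, Wind}.

{Cloudy, Evap, Pressure, Rain, Runoff, Sprinkler, Temp, WetGrass, Wind}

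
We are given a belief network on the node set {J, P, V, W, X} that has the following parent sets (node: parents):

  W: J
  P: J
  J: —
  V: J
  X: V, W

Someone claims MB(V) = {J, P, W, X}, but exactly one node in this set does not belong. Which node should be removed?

Parents of V: J.
V has child X.
Co-parents of V (other parents of its children):
  X: W
MB(V) = {J, W, X}.
P is neither a parent, child, nor co-parent of V, so it does not belong.

P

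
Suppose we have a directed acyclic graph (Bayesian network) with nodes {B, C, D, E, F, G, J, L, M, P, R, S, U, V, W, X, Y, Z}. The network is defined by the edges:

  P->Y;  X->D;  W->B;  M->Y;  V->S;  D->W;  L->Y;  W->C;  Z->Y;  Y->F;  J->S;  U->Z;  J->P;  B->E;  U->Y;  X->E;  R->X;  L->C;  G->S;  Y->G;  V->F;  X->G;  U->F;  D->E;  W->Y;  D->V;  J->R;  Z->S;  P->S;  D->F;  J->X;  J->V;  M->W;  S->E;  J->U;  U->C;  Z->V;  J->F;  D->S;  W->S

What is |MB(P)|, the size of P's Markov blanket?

11

A node's Markov blanket = Pa ∪ Ch ∪ (parents of Ch other than the node itself).
P has parent J.
P's children: S, Y.
Other parents of P's children:
  parents(Y) \ {P} = {L, M, U, W, Z}.
  parents(S) \ {P} = {D, G, J, V, W, Z}.
MB(P) = {D, G, J, L, M, S, U, V, W, Y, Z}, which has 11 nodes.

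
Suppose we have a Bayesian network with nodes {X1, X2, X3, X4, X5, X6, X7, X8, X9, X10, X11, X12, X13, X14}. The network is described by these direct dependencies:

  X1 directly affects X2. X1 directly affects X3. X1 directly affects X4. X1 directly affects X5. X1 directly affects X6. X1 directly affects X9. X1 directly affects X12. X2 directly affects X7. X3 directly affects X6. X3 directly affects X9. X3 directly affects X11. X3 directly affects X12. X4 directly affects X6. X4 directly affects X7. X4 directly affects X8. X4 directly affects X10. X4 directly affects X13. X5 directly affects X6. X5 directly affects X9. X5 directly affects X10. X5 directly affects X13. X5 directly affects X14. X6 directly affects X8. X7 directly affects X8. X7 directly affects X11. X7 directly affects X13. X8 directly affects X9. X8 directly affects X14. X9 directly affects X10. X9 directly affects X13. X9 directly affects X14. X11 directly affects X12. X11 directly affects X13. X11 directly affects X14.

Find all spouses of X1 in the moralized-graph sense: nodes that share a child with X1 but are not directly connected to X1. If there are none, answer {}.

Children of X1: X2, X3, X4, X5, X6, X9, X12.
  X2 has no other parent.
  X3: no additional parents.
  X4: no additional parents.
  X5: no additional parents.
  X6's other parents are X3, X4, X5.
  X9 also has parents X3, X5, X8.
  X12's other parents are X3, X11.
Excluding nodes already adjacent to X1 (X2, X3, X4, X5, X6, X9, X12), the co-parent-only contribution is {X8, X11}.

{X8, X11}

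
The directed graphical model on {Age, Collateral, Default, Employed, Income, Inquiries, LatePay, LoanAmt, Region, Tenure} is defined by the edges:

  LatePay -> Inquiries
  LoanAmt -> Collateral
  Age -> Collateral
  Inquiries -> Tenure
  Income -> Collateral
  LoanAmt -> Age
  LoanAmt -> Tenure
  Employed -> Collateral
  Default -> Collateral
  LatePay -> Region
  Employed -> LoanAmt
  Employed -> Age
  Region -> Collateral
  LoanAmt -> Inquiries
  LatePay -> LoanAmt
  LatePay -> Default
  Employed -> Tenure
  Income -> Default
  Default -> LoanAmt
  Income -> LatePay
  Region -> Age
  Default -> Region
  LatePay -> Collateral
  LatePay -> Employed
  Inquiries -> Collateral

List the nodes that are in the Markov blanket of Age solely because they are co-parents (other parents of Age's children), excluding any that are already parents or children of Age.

{Default, Income, Inquiries, LatePay}

Children of Age: Collateral.
  Collateral also has parents Default, Employed, Income, Inquiries, LatePay, LoanAmt, Region.
Excluding nodes already adjacent to Age (Collateral, Employed, LoanAmt, Region), the co-parent-only contribution is {Default, Income, Inquiries, LatePay}.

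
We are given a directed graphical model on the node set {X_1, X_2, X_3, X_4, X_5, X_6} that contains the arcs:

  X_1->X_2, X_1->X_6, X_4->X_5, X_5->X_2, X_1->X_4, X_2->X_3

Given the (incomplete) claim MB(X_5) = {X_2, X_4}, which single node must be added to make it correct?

Recall MB(v) = parents ∪ children ∪ spouses, where spouses are the other parents of v's children.
X_5's children: X_2.
Parents of X_5: X_4.
For each child, the remaining parents (spouses of X_5):
  X_2 also has parent X_1.
MB(X_5) = {X_1, X_2, X_4}.
Comparing with the claimed set, X_1 is missing.

X_1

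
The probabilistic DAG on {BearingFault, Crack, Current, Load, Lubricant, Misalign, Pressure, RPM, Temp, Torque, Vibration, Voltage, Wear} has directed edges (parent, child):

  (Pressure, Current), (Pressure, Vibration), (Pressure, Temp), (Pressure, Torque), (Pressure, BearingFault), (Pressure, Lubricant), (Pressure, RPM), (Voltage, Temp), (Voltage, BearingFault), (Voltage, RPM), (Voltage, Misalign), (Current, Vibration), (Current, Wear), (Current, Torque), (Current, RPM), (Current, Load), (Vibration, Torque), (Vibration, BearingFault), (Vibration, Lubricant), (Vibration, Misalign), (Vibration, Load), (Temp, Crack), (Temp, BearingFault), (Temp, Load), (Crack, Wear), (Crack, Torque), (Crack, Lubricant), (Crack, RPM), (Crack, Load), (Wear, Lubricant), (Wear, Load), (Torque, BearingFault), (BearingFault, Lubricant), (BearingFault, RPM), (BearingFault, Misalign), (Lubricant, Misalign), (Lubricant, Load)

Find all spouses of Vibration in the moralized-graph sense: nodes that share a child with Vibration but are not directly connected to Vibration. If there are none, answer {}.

Children of Vibration: BearingFault, Load, Lubricant, Misalign, Torque.
  Torque also has parents Crack, Current, Pressure.
  BearingFault also has parents Pressure, Temp, Torque, Voltage.
  Lubricant's other parents are BearingFault, Crack, Pressure, Wear.
  Misalign's other parents are BearingFault, Lubricant, Voltage.
  Load's other parents are Crack, Current, Lubricant, Temp, Wear.
Excluding nodes already adjacent to Vibration (BearingFault, Current, Load, Lubricant, Misalign, Pressure, Torque), the co-parent-only contribution is {Crack, Temp, Voltage, Wear}.

{Crack, Temp, Voltage, Wear}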